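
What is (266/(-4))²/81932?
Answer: 17689/327728 ≈ 0.053975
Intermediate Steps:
(266/(-4))²/81932 = (266*(-¼))²*(1/81932) = (-133/2)²*(1/81932) = (17689/4)*(1/81932) = 17689/327728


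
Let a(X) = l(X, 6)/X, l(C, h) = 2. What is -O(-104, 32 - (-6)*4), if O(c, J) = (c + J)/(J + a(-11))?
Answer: 264/307 ≈ 0.85993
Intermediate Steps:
a(X) = 2/X
O(c, J) = (J + c)/(-2/11 + J) (O(c, J) = (c + J)/(J + 2/(-11)) = (J + c)/(J + 2*(-1/11)) = (J + c)/(J - 2/11) = (J + c)/(-2/11 + J))
-O(-104, 32 - (-6)*4) = -11*((32 - (-6)*4) - 104)/(-2 + 11*(32 - (-6)*4)) = -11*((32 - 1*(-24)) - 104)/(-2 + 11*(32 - 1*(-24))) = -11*((32 + 24) - 104)/(-2 + 11*(32 + 24)) = -11*(56 - 104)/(-2 + 11*56) = -11*(-48)/(-2 + 616) = -11*(-48)/614 = -1*(-264/307) = 264/307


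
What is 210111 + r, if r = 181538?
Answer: 391649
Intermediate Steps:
210111 + r = 210111 + 181538 = 391649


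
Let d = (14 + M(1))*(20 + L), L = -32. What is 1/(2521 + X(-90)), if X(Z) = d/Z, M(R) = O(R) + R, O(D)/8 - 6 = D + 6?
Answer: 15/38053 ≈ 0.00039419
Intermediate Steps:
O(D) = 96 + 8*D (O(D) = 48 + 8*(D + 6) = 48 + 8*(6 + D) = 48 + (48 + 8*D) = 96 + 8*D)
M(R) = 96 + 9*R (M(R) = (96 + 8*R) + R = 96 + 9*R)
d = -1428 (d = (14 + (96 + 9*1))*(20 - 32) = (14 + (96 + 9))*(-12) = (14 + 105)*(-12) = 119*(-12) = -1428)
X(Z) = -1428/Z
1/(2521 + X(-90)) = 1/(2521 - 1428/(-90)) = 1/(2521 - 1428*(-1/90)) = 1/(2521 + 238/15) = 1/(38053/15) = 15/38053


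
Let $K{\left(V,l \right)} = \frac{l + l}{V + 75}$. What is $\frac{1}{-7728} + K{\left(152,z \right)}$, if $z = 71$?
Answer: $\frac{1097149}{1754256} \approx 0.62542$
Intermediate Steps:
$K{\left(V,l \right)} = \frac{2 l}{75 + V}$
$\frac{1}{-7728} + K{\left(152,z \right)} = \frac{1}{-7728} + 2 \cdot 71 \frac{1}{75 + 152} = - \frac{1}{7728} + 2 \cdot 71 \cdot \frac{1}{227} = - \frac{1}{7728} + \frac{142}{227} = \frac{1097149}{1754256}$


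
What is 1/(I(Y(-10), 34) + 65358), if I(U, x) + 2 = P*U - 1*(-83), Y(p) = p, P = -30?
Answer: 1/65739 ≈ 1.5212e-5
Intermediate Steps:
I(U, x) = 81 - 30*U (I(U, x) = -2 + (-30*U - 1*(-83)) = -2 + (-30*U + 83) = -2 + (83 - 30*U) = 81 - 30*U)
1/(I(Y(-10), 34) + 65358) = 1/((81 - 30*(-10)) + 65358) = 1/((81 + 300) + 65358) = 1/(381 + 65358) = 1/65739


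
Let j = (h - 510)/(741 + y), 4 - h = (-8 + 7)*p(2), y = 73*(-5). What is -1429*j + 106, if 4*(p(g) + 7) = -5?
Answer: 3098877/1504 ≈ 2060.4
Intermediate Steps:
y = -365
p(g) = -33/4 (p(g) = -7 + (1/4)*(-5) = -7 - 5/4 = -33/4)
h = -17/4 (h = 4 - (-8 + 7)*(-33)/4 = 4 - (-1)*(-33)/4 = 4 - 1*33/4 = 4 - 33/4 = -17/4 ≈ -4.2500)
j = -2057/1504 (j = (-17/4 - 510)/(741 - 365) = -2057/4/376 = -2057/4*1/376 = -2057/1504 ≈ -1.3677)
-1429*j + 106 = -1429*(-2057/1504) + 106 = 2939453/1504 + 106 = 3098877/1504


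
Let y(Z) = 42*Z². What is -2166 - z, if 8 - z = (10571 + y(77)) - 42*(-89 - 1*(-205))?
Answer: 252543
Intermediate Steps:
z = -254709 (z = 8 - ((10571 + 42*77²) - 42*(-89 - 1*(-205))) = 8 - ((10571 + 42*5929) - 42*(-89 + 205)) = 8 - ((10571 + 249018) - 42*116) = 8 - (259589 - 1*4872) = 8 - (259589 - 4872) = 8 - 1*254717 = 8 - 254717 = -254709)
-2166 - z = -2166 - 1*(-254709) = -2166 + 254709 = 252543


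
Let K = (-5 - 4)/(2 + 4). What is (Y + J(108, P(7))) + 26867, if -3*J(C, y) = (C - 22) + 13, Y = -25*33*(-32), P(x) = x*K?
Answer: 53234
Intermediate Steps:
K = -3/2 (K = -9/6 = -9*⅙ = -3/2 ≈ -1.5000)
P(x) = -3*x/2 (P(x) = x*(-3/2) = -3*x/2)
Y = 26400 (Y = -825*(-32) = 26400)
J(C, y) = 3 - C/3 (J(C, y) = -((C - 22) + 13)/3 = -((-22 + C) + 13)/3 = -(-9 + C)/3 = 3 - C/3)
(Y + J(108, P(7))) + 26867 = (26400 + (3 - ⅓*108)) + 26867 = (26400 + (3 - 36)) + 26867 = (26400 - 33) + 26867 = 26367 + 26867 = 53234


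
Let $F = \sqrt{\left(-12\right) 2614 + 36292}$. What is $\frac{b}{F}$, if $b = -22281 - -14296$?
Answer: $- \frac{7985 \sqrt{1231}}{2462} \approx -113.79$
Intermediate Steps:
$F = 2 \sqrt{1231}$ ($F = \sqrt{-31368 + 36292} = \sqrt{4924} = 2 \sqrt{1231} \approx 70.171$)
$b = -7985$ ($b = -22281 + 14296 = -7985$)
$\frac{b}{F} = - \frac{7985}{2 \sqrt{1231}} = - 7985 \frac{\sqrt{1231}}{2462} = - \frac{7985 \sqrt{1231}}{2462}$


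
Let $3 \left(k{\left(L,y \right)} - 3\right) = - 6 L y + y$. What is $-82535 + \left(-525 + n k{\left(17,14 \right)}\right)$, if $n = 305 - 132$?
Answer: $- \frac{492245}{3} \approx -1.6408 \cdot 10^{5}$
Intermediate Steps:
$k{\left(L,y \right)} = 3 + \frac{y}{3} - 2 L y$ ($k{\left(L,y \right)} = 3 + \frac{- 6 L y + y}{3} = 3 + \frac{y - 6 L y}{3} = 3 - \left(- \frac{y}{3} + 2 L y\right) = 3 + \frac{y}{3} - 2 L y$)
$n = 173$
$-82535 + \left(-525 + n k{\left(17,14 \right)}\right) = -82535 + \left(-525 + 173 \left(3 + \frac{1}{3} \cdot 14 - 34 \cdot 14\right)\right) = -82535 + \left(-525 + 173 \left(3 + \frac{14}{3} - 476\right)\right) = -82535 + \left(-525 + 173 \left(- \frac{1405}{3}\right)\right) = -82535 - \frac{244640}{3} = - \frac{492245}{3}$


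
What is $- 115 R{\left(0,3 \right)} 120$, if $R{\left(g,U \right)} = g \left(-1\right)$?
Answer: $0$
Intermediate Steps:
$R{\left(g,U \right)} = - g$
$- 115 R{\left(0,3 \right)} 120 = - 115 \left(\left(-1\right) 0\right) 120 = \left(-115\right) 0 \cdot 120 = 0 \cdot 120 = 0$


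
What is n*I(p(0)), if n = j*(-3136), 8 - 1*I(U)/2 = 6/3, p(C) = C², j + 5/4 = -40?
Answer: 1552320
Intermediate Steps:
j = -165/4 (j = -5/4 - 40 = -165/4 ≈ -41.250)
I(U) = 12 (I(U) = 16 - 12/3 = 16 - 2*2 = 16 - 4 = 12)
n = 129360 (n = -165/4*(-3136) = 129360)
n*I(p(0)) = 129360*12 = 1552320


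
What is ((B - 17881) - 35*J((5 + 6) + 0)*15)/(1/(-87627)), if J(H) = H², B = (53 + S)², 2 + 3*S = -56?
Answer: 21102129677/3 ≈ 7.0340e+9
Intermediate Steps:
S = -58/3 (S = -⅔ + (⅓)*(-56) = -⅔ - 56/3 = -58/3 ≈ -19.333)
B = 10201/9 (B = (53 - 58/3)² = (101/3)² = 10201/9 ≈ 1133.4)
((B - 17881) - 35*J((5 + 6) + 0)*15)/(1/(-87627)) = ((10201/9 - 17881) - 35*((5 + 6) + 0)²*15)/(1/(-87627)) = (-150728/9 - 35*(11 + 0)²*15)/(-1/87627) = (-150728/9 - 35*11²*15)*(-87627) = (-150728/9 - 35*121*15)*(-87627) = (-150728/9 - 4235*15)*(-87627) = (-150728/9 - 63525)*(-87627) = -722453/9*(-87627) = 21102129677/3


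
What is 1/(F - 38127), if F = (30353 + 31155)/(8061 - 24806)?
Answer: -16745/638498123 ≈ -2.6226e-5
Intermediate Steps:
F = -61508/16745 (F = 61508/(-16745) = 61508*(-1/16745) = -61508/16745 ≈ -3.6732)
1/(F - 38127) = 1/(-61508/16745 - 38127) = 1/(-638498123/16745) = -16745/638498123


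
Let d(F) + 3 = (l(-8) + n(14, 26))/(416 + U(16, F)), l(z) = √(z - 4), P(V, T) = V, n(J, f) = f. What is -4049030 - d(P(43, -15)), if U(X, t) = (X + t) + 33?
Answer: -1028452871/254 - I*√3/254 ≈ -4.049e+6 - 0.0068191*I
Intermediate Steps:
U(X, t) = 33 + X + t
l(z) = √(-4 + z)
d(F) = -3 + (26 + 2*I*√3)/(465 + F) (d(F) = -3 + (√(-4 - 8) + 26)/(416 + (33 + 16 + F)) = -3 + (√(-12) + 26)/(416 + (49 + F)) = -3 + (2*I*√3 + 26)/(465 + F) = -3 + (26 + 2*I*√3)/(465 + F))
-4049030 - d(P(43, -15)) = -4049030 - (-1369 - 3*43 + 2*I*√3)/(465 + 43) = -4049030 - (-1369 - 129 + 2*I*√3)/508 = -4049030 - (-1498 + 2*I*√3)/508 = -4049030 - (-749/254 + I*√3/254) = -4049030 + (749/254 - I*√3/254) = -1028452871/254 - I*√3/254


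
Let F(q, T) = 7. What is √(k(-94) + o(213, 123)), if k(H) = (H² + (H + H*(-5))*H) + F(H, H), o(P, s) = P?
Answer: 4*I*√1643 ≈ 162.14*I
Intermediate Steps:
k(H) = 7 - 3*H² (k(H) = (H² + (H + H*(-5))*H) + 7 = (H² + (H - 5*H)*H) + 7 = (H² + (-4*H)*H) + 7 = (H² - 4*H²) + 7 = -3*H² + 7 = 7 - 3*H²)
√(k(-94) + o(213, 123)) = √((7 - 3*(-94)²) + 213) = √((7 - 3*8836) + 213) = √((7 - 26508) + 213) = √(-26501 + 213) = √(-26288) = 4*I*√1643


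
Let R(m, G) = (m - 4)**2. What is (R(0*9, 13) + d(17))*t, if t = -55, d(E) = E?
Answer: -1815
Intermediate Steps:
R(m, G) = (-4 + m)**2
(R(0*9, 13) + d(17))*t = ((-4 + 0*9)**2 + 17)*(-55) = ((-4 + 0)**2 + 17)*(-55) = ((-4)**2 + 17)*(-55) = (16 + 17)*(-55) = 33*(-55) = -1815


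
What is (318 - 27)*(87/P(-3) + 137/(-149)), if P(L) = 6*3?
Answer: 339403/298 ≈ 1138.9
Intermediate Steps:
P(L) = 18
(318 - 27)*(87/P(-3) + 137/(-149)) = (318 - 27)*(87/18 + 137/(-149)) = 291*(87*(1/18) + 137*(-1/149)) = 291*(29/6 - 137/149) = 291*(3499/894) = 339403/298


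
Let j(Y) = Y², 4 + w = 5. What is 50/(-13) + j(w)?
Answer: -37/13 ≈ -2.8462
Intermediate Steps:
w = 1 (w = -4 + 5 = 1)
50/(-13) + j(w) = 50/(-13) + 1² = 50*(-1/13) + 1 = -50/13 + 1 = -37/13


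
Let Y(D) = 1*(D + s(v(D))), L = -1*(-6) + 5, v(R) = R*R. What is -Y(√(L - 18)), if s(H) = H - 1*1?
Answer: 8 - I*√7 ≈ 8.0 - 2.6458*I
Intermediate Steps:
v(R) = R²
L = 11 (L = 6 + 5 = 11)
s(H) = -1 + H (s(H) = H - 1 = -1 + H)
Y(D) = -1 + D + D² (Y(D) = 1*(D + (-1 + D²)) = 1*(-1 + D + D²) = -1 + D + D²)
-Y(√(L - 18)) = -(-1 + √(11 - 18) + (√(11 - 18))²) = -(-1 + √(-7) + (√(-7))²) = -(-1 + I*√7 + (I*√7)²) = -(-1 + I*√7 - 7) = -(-8 + I*√7) = 8 - I*√7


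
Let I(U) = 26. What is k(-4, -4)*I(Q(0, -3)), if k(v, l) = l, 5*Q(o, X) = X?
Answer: -104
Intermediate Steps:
Q(o, X) = X/5
k(-4, -4)*I(Q(0, -3)) = -4*26 = -104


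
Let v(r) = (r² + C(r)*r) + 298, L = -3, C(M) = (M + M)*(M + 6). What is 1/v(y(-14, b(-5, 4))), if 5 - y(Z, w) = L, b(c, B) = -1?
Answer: 1/2154 ≈ 0.00046425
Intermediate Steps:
C(M) = 2*M*(6 + M) (C(M) = (2*M)*(6 + M) = 2*M*(6 + M))
y(Z, w) = 8 (y(Z, w) = 5 - 1*(-3) = 5 + 3 = 8)
v(r) = 298 + r² + 2*r²*(6 + r) (v(r) = (r² + (2*r*(6 + r))*r) + 298 = (r² + 2*r²*(6 + r)) + 298 = 298 + r² + 2*r²*(6 + r))
1/v(y(-14, b(-5, 4))) = 1/(298 + 2*8³ + 13*8²) = 1/(298 + 2*512 + 13*64) = 1/(298 + 1024 + 832) = 1/2154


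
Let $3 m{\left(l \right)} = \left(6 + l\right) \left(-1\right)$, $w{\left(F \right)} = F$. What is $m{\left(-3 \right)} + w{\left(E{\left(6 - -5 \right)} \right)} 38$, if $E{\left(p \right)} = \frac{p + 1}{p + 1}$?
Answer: $37$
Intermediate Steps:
$E{\left(p \right)} = 1$ ($E{\left(p \right)} = \frac{1 + p}{1 + p} = 1$)
$m{\left(l \right)} = -2 - \frac{l}{3}$ ($m{\left(l \right)} = \frac{\left(6 + l\right) \left(-1\right)}{3} = \frac{-6 - l}{3} = -2 - \frac{l}{3}$)
$m{\left(-3 \right)} + w{\left(E{\left(6 - -5 \right)} \right)} 38 = \left(-2 - -1\right) + 1 \cdot 38 = \left(-2 + 1\right) + 38 = -1 + 38 = 37$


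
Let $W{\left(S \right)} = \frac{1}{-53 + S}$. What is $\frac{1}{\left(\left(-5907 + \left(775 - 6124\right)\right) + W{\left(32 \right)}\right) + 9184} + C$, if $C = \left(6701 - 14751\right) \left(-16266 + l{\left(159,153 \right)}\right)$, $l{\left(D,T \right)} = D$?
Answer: $\frac{5641954322529}{43513} \approx 1.2966 \cdot 10^{8}$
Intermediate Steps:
$C = 129661350$ ($C = \left(6701 - 14751\right) \left(-16266 + 159\right) = \left(-8050\right) \left(-16107\right) = 129661350$)
$\frac{1}{\left(\left(-5907 + \left(775 - 6124\right)\right) + W{\left(32 \right)}\right) + 9184} + C = \frac{1}{\left(\left(-5907 + \left(775 - 6124\right)\right) + \frac{1}{-53 + 32}\right) + 9184} + 129661350 = \frac{1}{\left(\left(-5907 + \left(775 - 6124\right)\right) + \frac{1}{-21}\right) + 9184} + 129661350 = \frac{1}{\left(\left(-5907 - 5349\right) - \frac{1}{21}\right) + 9184} + 129661350 = \frac{1}{\left(-11256 - \frac{1}{21}\right) + 9184} + 129661350 = \frac{1}{- \frac{236377}{21} + 9184} + 129661350 = \frac{1}{- \frac{43513}{21}} + 129661350 = - \frac{21}{43513} + 129661350 = \frac{5641954322529}{43513}$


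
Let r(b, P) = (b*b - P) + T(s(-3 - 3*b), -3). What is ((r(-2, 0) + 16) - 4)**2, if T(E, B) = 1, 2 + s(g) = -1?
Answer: 289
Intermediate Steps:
s(g) = -3 (s(g) = -2 - 1 = -3)
r(b, P) = 1 + b**2 - P (r(b, P) = (b*b - P) + 1 = (b**2 - P) + 1 = 1 + b**2 - P)
((r(-2, 0) + 16) - 4)**2 = (((1 + (-2)**2 - 1*0) + 16) - 4)**2 = (((1 + 4 + 0) + 16) - 4)**2 = ((5 + 16) - 4)**2 = (21 - 4)**2 = 17**2 = 289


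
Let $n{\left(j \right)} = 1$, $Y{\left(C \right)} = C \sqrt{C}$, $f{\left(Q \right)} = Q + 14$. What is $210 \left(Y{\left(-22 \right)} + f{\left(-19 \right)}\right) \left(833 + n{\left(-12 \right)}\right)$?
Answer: $-875700 - 3853080 i \sqrt{22} \approx -8.757 \cdot 10^{5} - 1.8073 \cdot 10^{7} i$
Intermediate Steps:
$f{\left(Q \right)} = 14 + Q$
$Y{\left(C \right)} = C^{\frac{3}{2}}$
$210 \left(Y{\left(-22 \right)} + f{\left(-19 \right)}\right) \left(833 + n{\left(-12 \right)}\right) = 210 \left(\left(-22\right)^{\frac{3}{2}} + \left(14 - 19\right)\right) \left(833 + 1\right) = 210 \left(- 22 i \sqrt{22} - 5\right) 834 = 210 \left(-5 - 22 i \sqrt{22}\right) 834 = 210 \left(-4170 - 18348 i \sqrt{22}\right) = -875700 - 3853080 i \sqrt{22}$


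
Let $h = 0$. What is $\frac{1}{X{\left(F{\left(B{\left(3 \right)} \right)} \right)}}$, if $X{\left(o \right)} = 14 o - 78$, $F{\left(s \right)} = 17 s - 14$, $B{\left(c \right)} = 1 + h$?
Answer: $- \frac{1}{36} \approx -0.027778$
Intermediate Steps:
$B{\left(c \right)} = 1$ ($B{\left(c \right)} = 1 + 0 = 1$)
$F{\left(s \right)} = -14 + 17 s$
$X{\left(o \right)} = -78 + 14 o$
$\frac{1}{X{\left(F{\left(B{\left(3 \right)} \right)} \right)}} = \frac{1}{-78 + 14 \left(-14 + 17 \cdot 1\right)} = \frac{1}{-78 + 14 \left(-14 + 17\right)} = \frac{1}{-78 + 14 \cdot 3} = \frac{1}{-78 + 42} = \frac{1}{-36} = - \frac{1}{36}$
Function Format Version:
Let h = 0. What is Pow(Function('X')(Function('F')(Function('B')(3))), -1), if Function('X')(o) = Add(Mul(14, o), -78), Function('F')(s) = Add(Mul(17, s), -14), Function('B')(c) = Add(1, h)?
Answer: Rational(-1, 36) ≈ -0.027778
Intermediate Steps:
Function('B')(c) = 1 (Function('B')(c) = Add(1, 0) = 1)
Function('F')(s) = Add(-14, Mul(17, s))
Function('X')(o) = Add(-78, Mul(14, o))
Pow(Function('X')(Function('F')(Function('B')(3))), -1) = Pow(Add(-78, Mul(14, Add(-14, Mul(17, 1)))), -1) = Pow(Add(-78, Mul(14, Add(-14, 17))), -1) = Pow(Add(-78, Mul(14, 3)), -1) = Pow(Add(-78, 42), -1) = Pow(-36, -1) = Rational(-1, 36)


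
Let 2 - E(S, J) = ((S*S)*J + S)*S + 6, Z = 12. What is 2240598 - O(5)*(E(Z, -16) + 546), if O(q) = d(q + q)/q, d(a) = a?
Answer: 2184506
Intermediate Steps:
E(S, J) = -4 - S*(S + J*S**2) (E(S, J) = 2 - (((S*S)*J + S)*S + 6) = 2 - ((S**2*J + S)*S + 6) = 2 - ((J*S**2 + S)*S + 6) = 2 - ((S + J*S**2)*S + 6) = 2 - (S*(S + J*S**2) + 6) = 2 - (6 + S*(S + J*S**2)) = 2 + (-6 - S*(S + J*S**2)) = -4 - S*(S + J*S**2))
O(q) = 2 (O(q) = (q + q)/q = (2*q)/q = 2)
2240598 - O(5)*(E(Z, -16) + 546) = 2240598 - 2*((-4 - 1*12**2 - 1*(-16)*12**3) + 546) = 2240598 - 2*((-4 - 1*144 - 1*(-16)*1728) + 546) = 2240598 - 2*((-4 - 144 + 27648) + 546) = 2240598 - 2*(27500 + 546) = 2240598 - 2*28046 = 2240598 - 1*56092 = 2240598 - 56092 = 2184506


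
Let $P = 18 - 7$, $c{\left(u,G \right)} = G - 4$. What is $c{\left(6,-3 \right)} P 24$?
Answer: $-1848$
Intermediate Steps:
$c{\left(u,G \right)} = -4 + G$
$P = 11$ ($P = 18 - 7 = 11$)
$c{\left(6,-3 \right)} P 24 = \left(-4 - 3\right) 11 \cdot 24 = \left(-7\right) 11 \cdot 24 = \left(-77\right) 24 = -1848$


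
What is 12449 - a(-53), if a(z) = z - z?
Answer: 12449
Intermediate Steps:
a(z) = 0
12449 - a(-53) = 12449 - 1*0 = 12449 + 0 = 12449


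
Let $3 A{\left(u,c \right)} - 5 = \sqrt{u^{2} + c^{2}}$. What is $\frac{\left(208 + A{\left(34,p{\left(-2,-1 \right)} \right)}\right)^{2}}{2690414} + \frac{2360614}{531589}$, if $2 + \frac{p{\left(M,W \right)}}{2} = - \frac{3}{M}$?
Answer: $\frac{9561699006631}{2145291731769} + \frac{629 \sqrt{1157}}{12106863} \approx 4.4588$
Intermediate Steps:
$p{\left(M,W \right)} = -4 - \frac{6}{M}$ ($p{\left(M,W \right)} = -4 + 2 \left(- \frac{3}{M}\right) = -4 - \frac{6}{M}$)
$A{\left(u,c \right)} = \frac{5}{3} + \frac{\sqrt{c^{2} + u^{2}}}{3}$ ($A{\left(u,c \right)} = \frac{5}{3} + \frac{\sqrt{u^{2} + c^{2}}}{3} = \frac{5}{3} + \frac{\sqrt{c^{2} + u^{2}}}{3}$)
$\frac{\left(208 + A{\left(34,p{\left(-2,-1 \right)} \right)}\right)^{2}}{2690414} + \frac{2360614}{531589} = \frac{\left(208 + \left(\frac{5}{3} + \frac{\sqrt{\left(-4 - \frac{6}{-2}\right)^{2} + 34^{2}}}{3}\right)\right)^{2}}{2690414} + \frac{2360614}{531589} = \left(208 + \left(\frac{5}{3} + \frac{\sqrt{\left(-4 - -3\right)^{2} + 1156}}{3}\right)\right)^{2} \cdot \frac{1}{2690414} + 2360614 \cdot \frac{1}{531589} = \left(208 + \left(\frac{5}{3} + \frac{\sqrt{\left(-4 + 3\right)^{2} + 1156}}{3}\right)\right)^{2} \cdot \frac{1}{2690414} + \frac{2360614}{531589} = \left(208 + \left(\frac{5}{3} + \frac{\sqrt{\left(-1\right)^{2} + 1156}}{3}\right)\right)^{2} \cdot \frac{1}{2690414} + \frac{2360614}{531589} = \left(208 + \left(\frac{5}{3} + \frac{\sqrt{1 + 1156}}{3}\right)\right)^{2} \cdot \frac{1}{2690414} + \frac{2360614}{531589} = \left(208 + \left(\frac{5}{3} + \frac{\sqrt{1157}}{3}\right)\right)^{2} \cdot \frac{1}{2690414} + \frac{2360614}{531589} = \left(\frac{629}{3} + \frac{\sqrt{1157}}{3}\right)^{2} \cdot \frac{1}{2690414} + \frac{2360614}{531589} = \frac{\left(\frac{629}{3} + \frac{\sqrt{1157}}{3}\right)^{2}}{2690414} + \frac{2360614}{531589} = \frac{2360614}{531589} + \frac{\left(\frac{629}{3} + \frac{\sqrt{1157}}{3}\right)^{2}}{2690414}$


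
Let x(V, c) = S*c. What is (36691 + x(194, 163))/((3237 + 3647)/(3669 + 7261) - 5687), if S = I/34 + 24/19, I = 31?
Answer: -130785106465/20075104398 ≈ -6.5148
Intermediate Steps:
S = 1405/646 (S = 31/34 + 24/19 = 1405/646 ≈ 2.1749)
x(V, c) = 1405*c/646
(36691 + x(194, 163))/((3237 + 3647)/(3669 + 7261) - 5687) = (36691 + (1405/646)*163)/((3237 + 3647)/(3669 + 7261) - 5687) = (36691 + 229015/646)/(6884/10930 - 5687) = 23931401/(646*(6884*(1/10930) - 5687)) = 23931401/(646*(3442/5465 - 5687)) = 23931401/(646*(-31076013/5465)) = (23931401/646)*(-5465/31076013) = -130785106465/20075104398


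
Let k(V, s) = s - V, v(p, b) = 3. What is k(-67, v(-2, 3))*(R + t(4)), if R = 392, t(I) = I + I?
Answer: 28000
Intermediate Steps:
t(I) = 2*I
k(-67, v(-2, 3))*(R + t(4)) = (3 - 1*(-67))*(392 + 2*4) = (3 + 67)*(392 + 8) = 70*400 = 28000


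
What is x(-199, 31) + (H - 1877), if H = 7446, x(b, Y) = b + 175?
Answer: 5545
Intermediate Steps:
x(b, Y) = 175 + b
x(-199, 31) + (H - 1877) = (175 - 199) + (7446 - 1877) = -24 + 5569 = 5545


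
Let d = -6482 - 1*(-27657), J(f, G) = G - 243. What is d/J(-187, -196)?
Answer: -21175/439 ≈ -48.235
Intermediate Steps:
J(f, G) = -243 + G
d = 21175 (d = -6482 + 27657 = 21175)
d/J(-187, -196) = 21175/(-243 - 196) = 21175/(-439) = 21175*(-1/439) = -21175/439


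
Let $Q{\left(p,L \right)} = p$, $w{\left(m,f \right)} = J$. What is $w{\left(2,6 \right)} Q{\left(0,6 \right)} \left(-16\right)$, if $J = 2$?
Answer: $0$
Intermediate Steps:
$w{\left(m,f \right)} = 2$
$w{\left(2,6 \right)} Q{\left(0,6 \right)} \left(-16\right) = 2 \cdot 0 \left(-16\right) = 0 \left(-16\right) = 0$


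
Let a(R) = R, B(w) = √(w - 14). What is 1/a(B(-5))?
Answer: -I*√19/19 ≈ -0.22942*I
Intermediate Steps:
B(w) = √(-14 + w)
1/a(B(-5)) = 1/(√(-14 - 5)) = 1/(√(-19)) = 1/(I*√19) = -I*√19/19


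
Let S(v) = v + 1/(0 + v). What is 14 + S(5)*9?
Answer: 304/5 ≈ 60.800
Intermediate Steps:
S(v) = v + 1/v
14 + S(5)*9 = 14 + (5 + 1/5)*9 = 14 + (5 + ⅕)*9 = 14 + (26/5)*9 = 14 + 234/5 = 304/5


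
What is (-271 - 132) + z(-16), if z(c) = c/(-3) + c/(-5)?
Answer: -5917/15 ≈ -394.47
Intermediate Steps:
z(c) = -8*c/15 (z(c) = c*(-1/3) + c*(-1/5) = -c/3 - c/5 = -8*c/15)
(-271 - 132) + z(-16) = (-271 - 132) - 8/15*(-16) = -403 + 128/15 = -5917/15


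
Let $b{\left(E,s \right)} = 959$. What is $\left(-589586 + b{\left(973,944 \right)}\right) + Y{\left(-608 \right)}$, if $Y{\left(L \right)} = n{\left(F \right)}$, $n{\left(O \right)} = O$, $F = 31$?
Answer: $-588596$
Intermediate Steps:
$Y{\left(L \right)} = 31$
$\left(-589586 + b{\left(973,944 \right)}\right) + Y{\left(-608 \right)} = \left(-589586 + 959\right) + 31 = -588627 + 31 = -588596$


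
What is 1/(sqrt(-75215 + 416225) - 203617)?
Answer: -203617/41459541679 - 9*sqrt(4210)/41459541679 ≈ -4.9253e-6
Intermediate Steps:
1/(sqrt(-75215 + 416225) - 203617) = 1/(sqrt(341010) - 203617) = 1/(9*sqrt(4210) - 203617) = 1/(-203617 + 9*sqrt(4210))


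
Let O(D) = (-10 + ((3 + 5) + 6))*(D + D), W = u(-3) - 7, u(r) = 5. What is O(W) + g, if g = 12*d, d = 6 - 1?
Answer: 44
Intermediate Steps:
d = 5
W = -2 (W = 5 - 7 = -2)
g = 60 (g = 12*5 = 60)
O(D) = 8*D (O(D) = (-10 + (8 + 6))*(2*D) = (-10 + 14)*(2*D) = 4*(2*D) = 8*D)
O(W) + g = 8*(-2) + 60 = -16 + 60 = 44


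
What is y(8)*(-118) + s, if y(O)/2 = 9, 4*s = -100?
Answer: -2149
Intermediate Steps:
s = -25 (s = (¼)*(-100) = -25)
y(O) = 18 (y(O) = 2*9 = 18)
y(8)*(-118) + s = 18*(-118) - 25 = -2124 - 25 = -2149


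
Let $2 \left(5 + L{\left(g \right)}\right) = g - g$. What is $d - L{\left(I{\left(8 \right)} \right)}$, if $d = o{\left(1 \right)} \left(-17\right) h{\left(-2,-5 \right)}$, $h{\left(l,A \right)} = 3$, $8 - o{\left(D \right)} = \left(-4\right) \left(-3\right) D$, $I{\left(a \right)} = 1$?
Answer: $209$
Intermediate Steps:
$L{\left(g \right)} = -5$ ($L{\left(g \right)} = -5 + \frac{g - g}{2} = -5 + \frac{1}{2} \cdot 0 = -5 + 0 = -5$)
$o{\left(D \right)} = 8 - 12 D$ ($o{\left(D \right)} = 8 - \left(-4\right) \left(-3\right) D = 8 - 12 D$)
$d = 204$ ($d = \left(8 - 12\right) \left(-17\right) 3 = \left(-4\right) \left(-17\right) 3 = 68 \cdot 3 = 204$)
$d - L{\left(I{\left(8 \right)} \right)} = 204 - -5 = 204 + 5 = 209$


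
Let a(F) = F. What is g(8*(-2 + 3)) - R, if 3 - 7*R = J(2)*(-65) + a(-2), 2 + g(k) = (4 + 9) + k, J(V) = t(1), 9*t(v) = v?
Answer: 1087/63 ≈ 17.254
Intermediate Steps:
t(v) = v/9
J(V) = 1/9 (J(V) = (1/9)*1 = 1/9)
g(k) = 11 + k (g(k) = -2 + ((4 + 9) + k) = -2 + (13 + k) = 11 + k)
R = 110/63 (R = 3/7 - ((1/9)*(-65) - 2)/7 = 3/7 - (-65/9 - 2)/7 = 3/7 - 1/7*(-83/9) = 3/7 + 83/63 = 110/63 ≈ 1.7460)
g(8*(-2 + 3)) - R = (11 + 8*(-2 + 3)) - 1*110/63 = (11 + 8*1) - 110/63 = (11 + 8) - 110/63 = 19 - 110/63 = 1087/63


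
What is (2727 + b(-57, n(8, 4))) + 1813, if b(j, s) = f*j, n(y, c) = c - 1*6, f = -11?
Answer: 5167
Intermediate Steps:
n(y, c) = -6 + c (n(y, c) = c - 6 = -6 + c)
b(j, s) = -11*j
(2727 + b(-57, n(8, 4))) + 1813 = (2727 - 11*(-57)) + 1813 = (2727 + 627) + 1813 = 3354 + 1813 = 5167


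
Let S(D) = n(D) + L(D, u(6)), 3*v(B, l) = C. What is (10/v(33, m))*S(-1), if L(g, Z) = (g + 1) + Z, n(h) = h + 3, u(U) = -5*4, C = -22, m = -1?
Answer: 270/11 ≈ 24.545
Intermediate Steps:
v(B, l) = -22/3 (v(B, l) = (⅓)*(-22) = -22/3)
u(U) = -20
n(h) = 3 + h
L(g, Z) = 1 + Z + g (L(g, Z) = (1 + g) + Z = 1 + Z + g)
S(D) = -16 + 2*D (S(D) = (3 + D) + (1 - 20 + D) = (3 + D) + (-19 + D) = -16 + 2*D)
(10/v(33, m))*S(-1) = (10/(-22/3))*(-16 + 2*(-1)) = (10*(-3/22))*(-16 - 2) = -15/11*(-18) = 270/11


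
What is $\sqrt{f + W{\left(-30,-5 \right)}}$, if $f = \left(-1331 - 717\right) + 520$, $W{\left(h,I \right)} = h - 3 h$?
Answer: $2 i \sqrt{367} \approx 38.315 i$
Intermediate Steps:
$W{\left(h,I \right)} = - 2 h$
$f = -1528$ ($f = -2048 + 520 = -1528$)
$\sqrt{f + W{\left(-30,-5 \right)}} = \sqrt{-1528 - -60} = \sqrt{-1528 + 60} = \sqrt{-1468} = 2 i \sqrt{367}$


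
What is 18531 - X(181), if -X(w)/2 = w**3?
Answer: 11878013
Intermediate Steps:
X(w) = -2*w**3
18531 - X(181) = 18531 - (-2)*181**3 = 18531 - (-2)*5929741 = 18531 - 1*(-11859482) = 18531 + 11859482 = 11878013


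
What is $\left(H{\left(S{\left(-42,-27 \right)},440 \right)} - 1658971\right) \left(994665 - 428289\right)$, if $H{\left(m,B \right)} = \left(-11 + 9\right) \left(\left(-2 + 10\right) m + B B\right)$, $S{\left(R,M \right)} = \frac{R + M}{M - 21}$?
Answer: $-1158915172944$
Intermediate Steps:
$S{\left(R,M \right)} = \frac{M + R}{-21 + M}$
$H{\left(m,B \right)} = - 16 m - 2 B^{2}$ ($H{\left(m,B \right)} = - 2 \left(8 m + B^{2}\right) = - 2 \left(B^{2} + 8 m\right) = - 16 m - 2 B^{2}$)
$\left(H{\left(S{\left(-42,-27 \right)},440 \right)} - 1658971\right) \left(994665 - 428289\right) = \left(\left(- 16 \frac{-27 - 42}{-21 - 27} - 2 \cdot 440^{2}\right) - 1658971\right) \left(994665 - 428289\right) = \left(\left(- 16 \frac{1}{-48} \left(-69\right) - 387200\right) - 1658971\right) 566376 = \left(\left(- 16 \left(\left(- \frac{1}{48}\right) \left(-69\right)\right) - 387200\right) - 1658971\right) 566376 = \left(\left(\left(-16\right) \frac{23}{16} - 387200\right) - 1658971\right) 566376 = \left(\left(-23 - 387200\right) - 1658971\right) 566376 = \left(-387223 - 1658971\right) 566376 = \left(-2046194\right) 566376 = -1158915172944$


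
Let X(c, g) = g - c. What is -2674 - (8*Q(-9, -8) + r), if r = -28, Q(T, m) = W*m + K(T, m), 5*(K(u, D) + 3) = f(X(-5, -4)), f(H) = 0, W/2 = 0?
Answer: -2622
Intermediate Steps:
W = 0 (W = 2*0 = 0)
K(u, D) = -3 (K(u, D) = -3 + (1/5)*0 = -3 + 0 = -3)
Q(T, m) = -3 (Q(T, m) = 0*m - 3 = 0 - 3 = -3)
-2674 - (8*Q(-9, -8) + r) = -2674 - (8*(-3) - 28) = -2674 - (-24 - 28) = -2674 - 1*(-52) = -2674 + 52 = -2622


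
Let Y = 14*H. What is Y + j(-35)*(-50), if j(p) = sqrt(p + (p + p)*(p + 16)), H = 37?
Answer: 518 - 50*sqrt(1295) ≈ -1281.3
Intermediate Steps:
j(p) = sqrt(p + 2*p*(16 + p)) (j(p) = sqrt(p + (2*p)*(16 + p)) = sqrt(p + 2*p*(16 + p)))
Y = 518 (Y = 14*37 = 518)
Y + j(-35)*(-50) = 518 + sqrt(-35*(33 + 2*(-35)))*(-50) = 518 + sqrt(-35*(33 - 70))*(-50) = 518 + sqrt(-35*(-37))*(-50) = 518 + sqrt(1295)*(-50) = 518 - 50*sqrt(1295)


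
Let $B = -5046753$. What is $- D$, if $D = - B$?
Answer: $-5046753$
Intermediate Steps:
$D = 5046753$ ($D = \left(-1\right) \left(-5046753\right) = 5046753$)
$- D = \left(-1\right) 5046753 = -5046753$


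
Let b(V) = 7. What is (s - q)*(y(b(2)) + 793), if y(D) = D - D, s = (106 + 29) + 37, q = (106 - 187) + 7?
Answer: 195078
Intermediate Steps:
q = -74 (q = -81 + 7 = -74)
s = 172 (s = 135 + 37 = 172)
y(D) = 0
(s - q)*(y(b(2)) + 793) = (172 - 1*(-74))*(0 + 793) = (172 + 74)*793 = 246*793 = 195078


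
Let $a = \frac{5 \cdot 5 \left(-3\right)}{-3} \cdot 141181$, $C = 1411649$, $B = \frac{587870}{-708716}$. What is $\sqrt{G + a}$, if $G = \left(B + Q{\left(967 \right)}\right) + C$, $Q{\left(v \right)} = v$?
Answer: $\frac{\sqrt{620582525628764394}}{354358} \approx 2223.1$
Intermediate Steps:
$B = - \frac{293935}{354358}$ ($B = 587870 \left(- \frac{1}{708716}\right) = - \frac{293935}{354358} \approx -0.82949$)
$a = 3529525$ ($a = 25 \left(-3\right) \left(- \frac{1}{3}\right) 141181 = \left(-75\right) \left(- \frac{1}{3}\right) 141181 = 25 \cdot 141181 = 3529525$)
$G = \frac{500571486593}{354358}$ ($G = \left(- \frac{293935}{354358} + 967\right) + 1411649 = \frac{342370251}{354358} + 1411649 = \frac{500571486593}{354358} \approx 1.4126 \cdot 10^{6}$)
$\sqrt{G + a} = \sqrt{\frac{500571486593}{354358} + 3529525} = \sqrt{\frac{1751286906543}{354358}} = \frac{\sqrt{620582525628764394}}{354358}$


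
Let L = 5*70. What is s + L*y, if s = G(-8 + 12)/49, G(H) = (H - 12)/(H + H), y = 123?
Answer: 2109449/49 ≈ 43050.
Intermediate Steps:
G(H) = (-12 + H)/(2*H) (G(H) = (-12 + H)/((2*H)) = (-12 + H)*(1/(2*H)) = (-12 + H)/(2*H))
L = 350
s = -1/49 (s = ((-12 + (-8 + 12))/(2*(-8 + 12)))/49 = ((½)*(-12 + 4)/4)*(1/49) = ((½)*(¼)*(-8))*(1/49) = -1*1/49 = -1/49 ≈ -0.020408)
s + L*y = -1/49 + 350*123 = -1/49 + 43050 = 2109449/49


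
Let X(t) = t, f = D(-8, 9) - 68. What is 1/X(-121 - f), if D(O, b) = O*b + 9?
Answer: 1/10 ≈ 0.10000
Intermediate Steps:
D(O, b) = 9 + O*b
f = -131 (f = (9 - 8*9) - 68 = (9 - 72) - 68 = -63 - 68 = -131)
1/X(-121 - f) = 1/(-121 - 1*(-131)) = 1/(-121 + 131) = 1/10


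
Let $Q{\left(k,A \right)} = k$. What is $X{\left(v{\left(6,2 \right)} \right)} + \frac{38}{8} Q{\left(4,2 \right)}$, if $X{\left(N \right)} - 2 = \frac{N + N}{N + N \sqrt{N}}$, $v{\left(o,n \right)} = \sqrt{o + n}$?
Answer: $\frac{23 \sqrt{2} + 42 \sqrt[4]{2}}{\sqrt{2} + 2 \sqrt[4]{2}} \approx 21.746$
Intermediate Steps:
$v{\left(o,n \right)} = \sqrt{n + o}$
$X{\left(N \right)} = 2 + \frac{2 N}{N + N^{\frac{3}{2}}}$ ($X{\left(N \right)} = 2 + \frac{N + N}{N + N \sqrt{N}} = 2 + \frac{2 N}{N + N^{\frac{3}{2}}}$)
$X{\left(v{\left(6,2 \right)} \right)} + \frac{38}{8} Q{\left(4,2 \right)} = \frac{2 \left(\left(\sqrt{2 + 6}\right)^{\frac{3}{2}} + 2 \sqrt{2 + 6}\right)}{\sqrt{2 + 6} + \left(\sqrt{2 + 6}\right)^{\frac{3}{2}}} + \frac{38}{8} \cdot 4 = \frac{2 \left(\left(\sqrt{8}\right)^{\frac{3}{2}} + 2 \sqrt{8}\right)}{\sqrt{8} + \left(\sqrt{8}\right)^{\frac{3}{2}}} + 38 \cdot \frac{1}{8} \cdot 4 = \frac{2 \left(\left(2 \sqrt{2}\right)^{\frac{3}{2}} + 2 \cdot 2 \sqrt{2}\right)}{2 \sqrt{2} + \left(2 \sqrt{2}\right)^{\frac{3}{2}}} + \frac{19}{4} \cdot 4 = \frac{2 \left(4 \sqrt[4]{2} + 4 \sqrt{2}\right)}{2 \sqrt{2} + 4 \sqrt[4]{2}} + 19 = \frac{2 \left(4 \sqrt{2} + 4 \sqrt[4]{2}\right)}{2 \sqrt{2} + 4 \sqrt[4]{2}} + 19 = 19 + \frac{2 \left(4 \sqrt{2} + 4 \sqrt[4]{2}\right)}{2 \sqrt{2} + 4 \sqrt[4]{2}}$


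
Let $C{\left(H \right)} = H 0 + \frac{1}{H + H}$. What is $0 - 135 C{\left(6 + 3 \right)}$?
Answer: $- \frac{15}{2} \approx -7.5$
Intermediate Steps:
$C{\left(H \right)} = \frac{1}{2 H}$ ($C{\left(H \right)} = 0 + \frac{1}{2 H} = \frac{1}{2 H}$)
$0 - 135 C{\left(6 + 3 \right)} = 0 - 135 \frac{1}{2 \left(6 + 3\right)} = 0 - 135 \frac{1}{2 \cdot 9} = 0 - 135 \cdot \frac{1}{2} \cdot \frac{1}{9} = 0 - \frac{15}{2} = - \frac{15}{2}$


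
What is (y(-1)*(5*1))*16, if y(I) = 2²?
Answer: 320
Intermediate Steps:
y(I) = 4
(y(-1)*(5*1))*16 = (4*(5*1))*16 = (4*5)*16 = 20*16 = 320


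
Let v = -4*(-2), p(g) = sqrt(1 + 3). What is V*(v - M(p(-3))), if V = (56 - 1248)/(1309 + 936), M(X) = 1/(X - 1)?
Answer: -8344/2245 ≈ -3.7167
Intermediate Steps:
p(g) = 2 (p(g) = sqrt(4) = 2)
M(X) = 1/(-1 + X)
V = -1192/2245 ≈ -0.53096
v = 8
V*(v - M(p(-3))) = -1192*(8 - 1/(-1 + 2))/2245 = -1192*(8 - 1/1)/2245 = -1192*(8 - 1*1)/2245 = -1192*(8 - 1)/2245 = -1192/2245*7 = -8344/2245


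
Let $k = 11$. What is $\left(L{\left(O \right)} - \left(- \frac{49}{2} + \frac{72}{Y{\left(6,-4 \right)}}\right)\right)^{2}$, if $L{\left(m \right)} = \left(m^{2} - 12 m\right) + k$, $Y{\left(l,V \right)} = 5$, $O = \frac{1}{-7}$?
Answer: $\frac{125193721}{240100} \approx 521.42$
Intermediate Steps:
$O = - \frac{1}{7} \approx -0.14286$
$L{\left(m \right)} = 11 + m^{2} - 12 m$ ($L{\left(m \right)} = \left(m^{2} - 12 m\right) + 11 = 11 + m^{2} - 12 m$)
$\left(L{\left(O \right)} - \left(- \frac{49}{2} + \frac{72}{Y{\left(6,-4 \right)}}\right)\right)^{2} = \left(\left(11 + \left(- \frac{1}{7}\right)^{2} - - \frac{12}{7}\right) - \left(- \frac{49}{2} + \frac{72}{5}\right)\right)^{2} = \left(\left(11 + \frac{1}{49} + \frac{12}{7}\right) - - \frac{101}{10}\right)^{2} = \left(\frac{624}{49} + \left(\frac{49}{2} - \frac{72}{5}\right)\right)^{2} = \left(\frac{624}{49} + \frac{101}{10}\right)^{2} = \left(\frac{11189}{490}\right)^{2} = \frac{125193721}{240100}$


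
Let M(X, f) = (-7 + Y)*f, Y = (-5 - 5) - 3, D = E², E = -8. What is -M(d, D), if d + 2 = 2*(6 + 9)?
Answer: 1280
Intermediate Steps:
D = 64 (D = (-8)² = 64)
Y = -13 (Y = -10 - 3 = -13)
d = 28 (d = -2 + 2*(6 + 9) = -2 + 2*15 = -2 + 30 = 28)
M(X, f) = -20*f (M(X, f) = (-7 - 13)*f = -20*f)
-M(d, D) = -(-20)*64 = -1*(-1280) = 1280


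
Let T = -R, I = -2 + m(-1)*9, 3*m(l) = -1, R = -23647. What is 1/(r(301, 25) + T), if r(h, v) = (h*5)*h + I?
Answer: 1/476647 ≈ 2.0980e-6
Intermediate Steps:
m(l) = -⅓ (m(l) = (⅓)*(-1) = -⅓)
I = -5 (I = -2 - ⅓*9 = -2 - 3 = -5)
r(h, v) = -5 + 5*h² (r(h, v) = (h*5)*h - 5 = (5*h)*h - 5 = 5*h² - 5 = -5 + 5*h²)
T = 23647 (T = -1*(-23647) = 23647)
1/(r(301, 25) + T) = 1/((-5 + 5*301²) + 23647) = 1/((-5 + 5*90601) + 23647) = 1/((-5 + 453005) + 23647) = 1/(453000 + 23647) = 1/476647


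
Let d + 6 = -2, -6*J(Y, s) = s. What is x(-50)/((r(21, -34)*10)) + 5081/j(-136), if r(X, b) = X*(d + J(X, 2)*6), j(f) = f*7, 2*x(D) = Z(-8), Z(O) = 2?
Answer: -381109/71400 ≈ -5.3377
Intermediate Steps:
J(Y, s) = -s/6
d = -8 (d = -6 - 2 = -8)
x(D) = 1 (x(D) = (½)*2 = 1)
j(f) = 7*f
r(X, b) = -10*X (r(X, b) = X*(-8 - ⅙*2*6) = X*(-8 - ⅓*6) = X*(-8 - 2) = X*(-10) = -10*X)
x(-50)/((r(21, -34)*10)) + 5081/j(-136) = 1/(-10*21*10) + 5081/((7*(-136))) = 1/(-210*10) + 5081/(-952) = 1/(-2100) + 5081*(-1/952) = 1*(-1/2100) - 5081/952 = -1/2100 - 5081/952 = -381109/71400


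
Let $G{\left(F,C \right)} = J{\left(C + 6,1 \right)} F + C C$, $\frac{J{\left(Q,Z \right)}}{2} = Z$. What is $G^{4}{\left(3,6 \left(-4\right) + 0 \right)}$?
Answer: $114733948176$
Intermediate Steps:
$J{\left(Q,Z \right)} = 2 Z$
$G{\left(F,C \right)} = C^{2} + 2 F$ ($G{\left(F,C \right)} = 2 \cdot 1 F + C C = 2 F + C^{2} = C^{2} + 2 F$)
$G^{4}{\left(3,6 \left(-4\right) + 0 \right)} = \left(\left(6 \left(-4\right) + 0\right)^{2} + 2 \cdot 3\right)^{4} = \left(\left(-24 + 0\right)^{2} + 6\right)^{4} = \left(\left(-24\right)^{2} + 6\right)^{4} = \left(576 + 6\right)^{4} = 582^{4} = 114733948176$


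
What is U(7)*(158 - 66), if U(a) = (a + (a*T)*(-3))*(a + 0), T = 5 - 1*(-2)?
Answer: -90160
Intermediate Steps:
T = 7 (T = 5 + 2 = 7)
U(a) = -20*a**2 (U(a) = (a + (a*7)*(-3))*(a + 0) = (a + (7*a)*(-3))*a = (a - 21*a)*a = (-20*a)*a = -20*a**2)
U(7)*(158 - 66) = (-20*7**2)*(158 - 66) = -20*49*92 = -980*92 = -90160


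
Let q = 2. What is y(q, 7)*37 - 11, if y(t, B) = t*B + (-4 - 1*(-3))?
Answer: 470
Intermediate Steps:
y(t, B) = -1 + B*t (y(t, B) = B*t + (-4 + 3) = B*t - 1 = -1 + B*t)
y(q, 7)*37 - 11 = (-1 + 7*2)*37 - 11 = (-1 + 14)*37 - 11 = 13*37 - 11 = 481 - 11 = 470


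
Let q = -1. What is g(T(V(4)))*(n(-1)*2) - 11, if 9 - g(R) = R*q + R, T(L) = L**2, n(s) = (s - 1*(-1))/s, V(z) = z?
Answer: -11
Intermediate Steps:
n(s) = (1 + s)/s (n(s) = (s + 1)/s = (1 + s)/s)
g(R) = 9 (g(R) = 9 - (R*(-1) + R) = 9 - (-R + R) = 9 - 1*0 = 9 + 0 = 9)
g(T(V(4)))*(n(-1)*2) - 11 = 9*(((1 - 1)/(-1))*2) - 11 = 9*(-1*0*2) - 11 = 9*(0*2) - 11 = 9*0 - 11 = 0 - 11 = -11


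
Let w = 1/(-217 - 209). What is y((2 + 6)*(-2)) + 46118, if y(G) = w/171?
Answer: 3359511827/72846 ≈ 46118.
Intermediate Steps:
w = -1/426 (w = 1/(-426) = -1/426 ≈ -0.0023474)
y(G) = -1/72846 (y(G) = -1/426/171 = -1/426*1/171 = -1/72846)
y((2 + 6)*(-2)) + 46118 = -1/72846 + 46118 = 3359511827/72846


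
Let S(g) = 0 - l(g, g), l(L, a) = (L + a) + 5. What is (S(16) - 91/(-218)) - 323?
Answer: -78389/218 ≈ -359.58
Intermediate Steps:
l(L, a) = 5 + L + a
S(g) = -5 - 2*g (S(g) = 0 - (5 + g + g) = 0 - (5 + 2*g) = 0 + (-5 - 2*g) = -5 - 2*g)
(S(16) - 91/(-218)) - 323 = ((-5 - 2*16) - 91/(-218)) - 323 = ((-5 - 32) - 91*(-1/218)) - 323 = (-37 + 91/218) - 323 = -7975/218 - 323 = -78389/218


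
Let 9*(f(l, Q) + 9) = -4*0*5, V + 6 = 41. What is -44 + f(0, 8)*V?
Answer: -359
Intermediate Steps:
V = 35 (V = -6 + 41 = 35)
f(l, Q) = -9 (f(l, Q) = -9 + (-4*0*5)/9 = -9 + (0*5)/9 = -9 + (⅑)*0 = -9 + 0 = -9)
-44 + f(0, 8)*V = -44 - 9*35 = -44 - 315 = -359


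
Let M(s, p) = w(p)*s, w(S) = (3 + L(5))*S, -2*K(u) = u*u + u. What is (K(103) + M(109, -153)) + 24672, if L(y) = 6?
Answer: -130777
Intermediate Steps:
K(u) = -u/2 - u**2/2 (K(u) = -(u*u + u)/2 = -(u**2 + u)/2 = -(u + u**2)/2 = -u/2 - u**2/2)
w(S) = 9*S (w(S) = (3 + 6)*S = 9*S)
M(s, p) = 9*p*s (M(s, p) = (9*p)*s = 9*p*s)
(K(103) + M(109, -153)) + 24672 = (-1/2*103*(1 + 103) + 9*(-153)*109) + 24672 = (-1/2*103*104 - 150093) + 24672 = (-5356 - 150093) + 24672 = -155449 + 24672 = -130777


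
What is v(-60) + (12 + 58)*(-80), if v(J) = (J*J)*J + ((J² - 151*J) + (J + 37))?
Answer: -208963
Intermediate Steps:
v(J) = 37 + J² + J³ - 150*J (v(J) = J²*J + ((J² - 151*J) + (37 + J)) = J³ + (37 + J² - 150*J) = 37 + J² + J³ - 150*J)
v(-60) + (12 + 58)*(-80) = (37 + (-60)² + (-60)³ - 150*(-60)) + (12 + 58)*(-80) = (37 + 3600 - 216000 + 9000) + 70*(-80) = -203363 - 5600 = -208963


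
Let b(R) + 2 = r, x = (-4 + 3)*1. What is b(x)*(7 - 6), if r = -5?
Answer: -7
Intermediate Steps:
x = -1 (x = -1*1 = -1)
b(R) = -7 (b(R) = -2 - 5 = -7)
b(x)*(7 - 6) = -7*(7 - 6) = -7*1 = -7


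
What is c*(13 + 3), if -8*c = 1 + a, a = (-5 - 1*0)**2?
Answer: -52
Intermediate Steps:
a = 25 (a = (-5 + 0)**2 = (-5)**2 = 25)
c = -13/4 (c = -(1 + 25)/8 = -1/8*26 = -13/4 ≈ -3.2500)
c*(13 + 3) = -13*(13 + 3)/4 = -13/4*16 = -52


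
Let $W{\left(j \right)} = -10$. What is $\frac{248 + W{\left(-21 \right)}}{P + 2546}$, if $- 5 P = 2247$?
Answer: $\frac{1190}{10483} \approx 0.11352$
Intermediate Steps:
$P = - \frac{2247}{5}$ ($P = \left(- \frac{1}{5}\right) 2247 = - \frac{2247}{5} \approx -449.4$)
$\frac{248 + W{\left(-21 \right)}}{P + 2546} = \frac{248 - 10}{- \frac{2247}{5} + 2546} = \frac{238}{\frac{10483}{5}} = 238 \cdot \frac{5}{10483} = \frac{1190}{10483}$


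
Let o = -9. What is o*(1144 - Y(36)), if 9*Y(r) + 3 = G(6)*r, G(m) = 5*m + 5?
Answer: -9039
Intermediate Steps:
G(m) = 5 + 5*m
Y(r) = -⅓ + 35*r/9 (Y(r) = -⅓ + ((5 + 5*6)*r)/9 = -⅓ + ((5 + 30)*r)/9 = -⅓ + (35*r)/9 = -⅓ + 35*r/9)
o*(1144 - Y(36)) = -9*(1144 - (-⅓ + (35/9)*36)) = -9*(1144 - (-⅓ + 140)) = -9*(1144 - 1*419/3) = -9*(1144 - 419/3) = -9*3013/3 = -9039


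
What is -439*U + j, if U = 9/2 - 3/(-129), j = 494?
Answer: -128287/86 ≈ -1491.7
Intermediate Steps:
U = 389/86 (U = 9*(1/2) - 3*(-1/129) = 9/2 + 1/43 = 389/86 ≈ 4.5233)
-439*U + j = -439*389/86 + 494 = -170771/86 + 494 = -128287/86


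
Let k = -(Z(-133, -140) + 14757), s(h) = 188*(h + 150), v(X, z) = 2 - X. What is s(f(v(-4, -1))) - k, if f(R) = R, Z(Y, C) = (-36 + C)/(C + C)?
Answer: 1542997/35 ≈ 44086.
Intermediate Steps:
Z(Y, C) = (-36 + C)/(2*C) (Z(Y, C) = (-36 + C)/((2*C)) = (-36 + C)*(1/(2*C)) = (-36 + C)/(2*C))
s(h) = 28200 + 188*h (s(h) = 188*(150 + h) = 28200 + 188*h)
k = -516517/35 (k = -((½)*(-36 - 140)/(-140) + 14757) = -((½)*(-1/140)*(-176) + 14757) = -(22/35 + 14757) = -1*516517/35 = -516517/35 ≈ -14758.)
s(f(v(-4, -1))) - k = (28200 + 188*(2 - 1*(-4))) - 1*(-516517/35) = (28200 + 188*(2 + 4)) + 516517/35 = (28200 + 188*6) + 516517/35 = (28200 + 1128) + 516517/35 = 29328 + 516517/35 = 1542997/35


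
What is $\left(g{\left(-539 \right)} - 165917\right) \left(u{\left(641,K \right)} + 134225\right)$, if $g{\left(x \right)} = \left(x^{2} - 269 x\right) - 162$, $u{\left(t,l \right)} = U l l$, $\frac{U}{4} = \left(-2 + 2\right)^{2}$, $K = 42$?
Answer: $36164644425$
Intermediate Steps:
$U = 0$ ($U = 4 \left(-2 + 2\right)^{2} = 4 \cdot 0^{2} = 4 \cdot 0 = 0$)
$u{\left(t,l \right)} = 0$ ($u{\left(t,l \right)} = 0 l l = 0 l = 0$)
$g{\left(x \right)} = -162 + x^{2} - 269 x$
$\left(g{\left(-539 \right)} - 165917\right) \left(u{\left(641,K \right)} + 134225\right) = \left(\left(-162 + \left(-539\right)^{2} - -144991\right) - 165917\right) \left(0 + 134225\right) = \left(\left(-162 + 290521 + 144991\right) - 165917\right) 134225 = \left(435350 - 165917\right) 134225 = 269433 \cdot 134225 = 36164644425$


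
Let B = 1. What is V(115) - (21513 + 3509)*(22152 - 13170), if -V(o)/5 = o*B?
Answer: -224748179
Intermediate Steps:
V(o) = -5*o
V(115) - (21513 + 3509)*(22152 - 13170) = -5*115 - (21513 + 3509)*(22152 - 13170) = -575 - 25022*8982 = -575 - 1*224747604 = -575 - 224747604 = -224748179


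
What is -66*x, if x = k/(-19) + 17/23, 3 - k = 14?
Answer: -38016/437 ≈ -86.993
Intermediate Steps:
k = -11 (k = 3 - 1*14 = 3 - 14 = -11)
x = 576/437 (x = -11/(-19) + 17/23 = -11*(-1/19) + 17*(1/23) = 11/19 + 17/23 = 576/437 ≈ 1.3181)
-66*x = -66*576/437 = -38016/437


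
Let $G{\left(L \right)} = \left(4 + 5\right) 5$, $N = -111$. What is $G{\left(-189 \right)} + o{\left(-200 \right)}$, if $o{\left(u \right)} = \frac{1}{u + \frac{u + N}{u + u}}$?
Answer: $\frac{3585605}{79689} \approx 44.995$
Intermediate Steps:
$G{\left(L \right)} = 45$ ($G{\left(L \right)} = 9 \cdot 5 = 45$)
$o{\left(u \right)} = \frac{1}{u + \frac{-111 + u}{2 u}}$ ($o{\left(u \right)} = \frac{1}{u + \frac{u - 111}{u + u}} = \frac{1}{u + \frac{-111 + u}{2 u}}$)
$G{\left(-189 \right)} + o{\left(-200 \right)} = 45 + 2 \left(-200\right) \frac{1}{-111 - 200 + 2 \left(-200\right)^{2}} = 45 + 2 \left(-200\right) \frac{1}{-111 - 200 + 2 \cdot 40000} = 45 + 2 \left(-200\right) \frac{1}{-111 - 200 + 80000} = 45 + 2 \left(-200\right) \frac{1}{79689} = 45 - \frac{400}{79689} = \frac{3585605}{79689}$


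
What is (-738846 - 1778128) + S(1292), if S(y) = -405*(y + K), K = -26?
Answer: -3029704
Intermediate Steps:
S(y) = 10530 - 405*y (S(y) = -405*(y - 26) = -405*(-26 + y) = 10530 - 405*y)
(-738846 - 1778128) + S(1292) = (-738846 - 1778128) + (10530 - 405*1292) = -2516974 + (10530 - 523260) = -2516974 - 512730 = -3029704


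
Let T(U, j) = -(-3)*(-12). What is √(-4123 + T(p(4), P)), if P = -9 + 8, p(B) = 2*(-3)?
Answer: I*√4159 ≈ 64.49*I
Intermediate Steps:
p(B) = -6
P = -1
T(U, j) = -36 (T(U, j) = -1*36 = -36)
√(-4123 + T(p(4), P)) = √(-4123 - 36) = √(-4159) = I*√4159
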